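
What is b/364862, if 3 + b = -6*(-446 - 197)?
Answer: 3855/364862 ≈ 0.010566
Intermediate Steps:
b = 3855 (b = -3 - 6*(-446 - 197) = -3 - 6*(-643) = -3 + 3858 = 3855)
b/364862 = 3855/364862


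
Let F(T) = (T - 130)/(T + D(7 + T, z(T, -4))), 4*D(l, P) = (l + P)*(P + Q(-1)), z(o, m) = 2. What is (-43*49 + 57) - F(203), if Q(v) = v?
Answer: -524873/256 ≈ -2050.3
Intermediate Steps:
D(l, P) = (-1 + P)*(P + l)/4 (D(l, P) = ((l + P)*(P - 1))/4 = ((P + l)*(-1 + P))/4 = ((-1 + P)*(P + l))/4 = (-1 + P)*(P + l)/4)
F(T) = (-130 + T)/(9/4 + 5*T/4) (F(T) = (T - 130)/(T + (-¼*2 - (7 + T)/4 + (¼)*2² + (¼)*2*(7 + T))) = (-130 + T)/(T + (-½ + (-7/4 - T/4) + (¼)*4 + (7/2 + T/2))) = (-130 + T)/(T + (-½ + (-7/4 - T/4) + 1 + (7/2 + T/2))) = (-130 + T)/(T + (9/4 + T/4)) = (-130 + T)/(9/4 + 5*T/4))
(-43*49 + 57) - F(203) = (-43*49 + 57) - 4*(-130 + 203)/(9 + 5*203) = (-2107 + 57) - 4*73/(9 + 1015) = -2050 - 4*73/1024 = -2050 - 1*73/256 = -2050 - 73/256 = -524873/256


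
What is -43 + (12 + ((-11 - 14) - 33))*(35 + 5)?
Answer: -1883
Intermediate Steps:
-43 + (12 + ((-11 - 14) - 33))*(35 + 5) = -43 + (12 + (-25 - 33))*40 = -43 + (12 - 58)*40 = -43 - 46*40 = -43 - 1840 = -1883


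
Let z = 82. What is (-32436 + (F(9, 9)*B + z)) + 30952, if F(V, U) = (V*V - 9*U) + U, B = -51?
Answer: -1861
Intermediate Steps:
F(V, U) = V**2 - 8*U (F(V, U) = (V**2 - 9*U) + U = V**2 - 8*U)
(-32436 + (F(9, 9)*B + z)) + 30952 = (-32436 + ((9**2 - 8*9)*(-51) + 82)) + 30952 = (-32436 + ((81 - 72)*(-51) + 82)) + 30952 = (-32436 + (9*(-51) + 82)) + 30952 = (-32436 + (-459 + 82)) + 30952 = (-32436 - 377) + 30952 = -32813 + 30952 = -1861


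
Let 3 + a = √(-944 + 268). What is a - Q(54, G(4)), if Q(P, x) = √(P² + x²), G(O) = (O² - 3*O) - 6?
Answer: -3 - 2*√730 + 26*I ≈ -57.037 + 26.0*I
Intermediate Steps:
G(O) = -6 + O² - 3*O
a = -3 + 26*I (a = -3 + √(-944 + 268) = -3 + √(-676) = -3 + 26*I ≈ -3.0 + 26.0*I)
a - Q(54, G(4)) = (-3 + 26*I) - √(54² + (-6 + 4² - 3*4)²) = (-3 + 26*I) - √(2916 + (-6 + 16 - 12)²) = (-3 + 26*I) - √(2916 + (-2)²) = (-3 + 26*I) - √(2916 + 4) = (-3 + 26*I) - √2920 = (-3 + 26*I) - 2*√730 = -3 - 2*√730 + 26*I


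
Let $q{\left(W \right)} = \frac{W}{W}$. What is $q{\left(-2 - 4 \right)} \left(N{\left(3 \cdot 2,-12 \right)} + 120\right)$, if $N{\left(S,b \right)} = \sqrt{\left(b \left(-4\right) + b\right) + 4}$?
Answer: $120 + 2 \sqrt{10} \approx 126.32$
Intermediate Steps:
$q{\left(W \right)} = 1$
$N{\left(S,b \right)} = \sqrt{4 - 3 b}$ ($N{\left(S,b \right)} = \sqrt{\left(- 4 b + b\right) + 4} = \sqrt{- 3 b + 4} = \sqrt{4 - 3 b}$)
$q{\left(-2 - 4 \right)} \left(N{\left(3 \cdot 2,-12 \right)} + 120\right) = 1 \left(\sqrt{4 - -36} + 120\right) = 1 \left(\sqrt{4 + 36} + 120\right) = 1 \left(\sqrt{40} + 120\right) = 1 \left(2 \sqrt{10} + 120\right) = 1 \left(120 + 2 \sqrt{10}\right) = 120 + 2 \sqrt{10}$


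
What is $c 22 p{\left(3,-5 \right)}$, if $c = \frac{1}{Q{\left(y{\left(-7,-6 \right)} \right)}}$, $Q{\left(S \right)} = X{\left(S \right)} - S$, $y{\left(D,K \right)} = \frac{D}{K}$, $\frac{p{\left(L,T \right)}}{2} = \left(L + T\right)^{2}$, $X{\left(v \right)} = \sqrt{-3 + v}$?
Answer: $- \frac{7392}{115} - \frac{1056 i \sqrt{66}}{115} \approx -64.278 - 74.6 i$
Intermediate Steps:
$p{\left(L,T \right)} = 2 \left(L + T\right)^{2}$
$Q{\left(S \right)} = \sqrt{-3 + S} - S$
$c = \frac{1}{- \frac{7}{6} + \frac{i \sqrt{66}}{6}}$ ($c = \frac{1}{\sqrt{-3 - \frac{7}{-6}} - - \frac{7}{-6}} = \frac{1}{\sqrt{-3 - - \frac{7}{6}} - \left(-7\right) \left(- \frac{1}{6}\right)} = \frac{1}{\sqrt{-3 + \frac{7}{6}} - \frac{7}{6}} = \frac{1}{\sqrt{- \frac{11}{6}} - \frac{7}{6}} = \frac{1}{\frac{i \sqrt{66}}{6} - \frac{7}{6}} = \frac{1}{- \frac{7}{6} + \frac{i \sqrt{66}}{6}} \approx -0.36522 - 0.42386 i$)
$c 22 p{\left(3,-5 \right)} = \left(- \frac{42}{115} - \frac{6 i \sqrt{66}}{115}\right) 22 \cdot 2 \left(3 - 5\right)^{2} = \left(- \frac{42}{115} - \frac{6 i \sqrt{66}}{115}\right) 22 \cdot 2 \left(-2\right)^{2} = \left(- \frac{42}{115} - \frac{6 i \sqrt{66}}{115}\right) 22 \cdot 2 \cdot 4 = \left(- \frac{42}{115} - \frac{6 i \sqrt{66}}{115}\right) 22 \cdot 8 = \left(- \frac{42}{115} - \frac{6 i \sqrt{66}}{115}\right) 176 = - \frac{7392}{115} - \frac{1056 i \sqrt{66}}{115}$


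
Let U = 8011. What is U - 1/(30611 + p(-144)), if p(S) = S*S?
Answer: 411340816/51347 ≈ 8011.0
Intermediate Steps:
p(S) = S²
U - 1/(30611 + p(-144)) = 8011 - 1/(30611 + (-144)²) = 8011 - 1/(30611 + 20736) = 8011 - 1/51347 = 411340816/51347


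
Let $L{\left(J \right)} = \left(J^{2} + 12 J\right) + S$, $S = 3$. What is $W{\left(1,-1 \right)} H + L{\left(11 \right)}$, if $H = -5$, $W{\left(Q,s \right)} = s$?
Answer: $261$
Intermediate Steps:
$L{\left(J \right)} = 3 + J^{2} + 12 J$ ($L{\left(J \right)} = \left(J^{2} + 12 J\right) + 3 = 3 + J^{2} + 12 J$)
$W{\left(1,-1 \right)} H + L{\left(11 \right)} = \left(-1\right) \left(-5\right) + \left(3 + 11^{2} + 12 \cdot 11\right) = 5 + \left(3 + 121 + 132\right) = 5 + 256 = 261$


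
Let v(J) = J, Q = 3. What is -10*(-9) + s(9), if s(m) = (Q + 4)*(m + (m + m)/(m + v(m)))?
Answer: 160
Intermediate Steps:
s(m) = 7 + 7*m (s(m) = (3 + 4)*(m + (m + m)/(m + m)) = 7*(m + (2*m)/((2*m))) = 7*(m + (2*m)*(1/(2*m))) = 7*(m + 1) = 7*(1 + m) = 7 + 7*m)
-10*(-9) + s(9) = -10*(-9) + (7 + 7*9) = -10*(-9) + (7 + 63) = 90 + 70 = 160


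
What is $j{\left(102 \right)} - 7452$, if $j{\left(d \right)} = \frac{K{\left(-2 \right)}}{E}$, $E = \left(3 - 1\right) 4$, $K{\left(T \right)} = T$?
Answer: $- \frac{29809}{4} \approx -7452.3$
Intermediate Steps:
$E = 8$ ($E = 2 \cdot 4 = 8$)
$j{\left(d \right)} = - \frac{1}{4}$ ($j{\left(d \right)} = - \frac{2}{8} = \left(-2\right) \frac{1}{8} = - \frac{1}{4}$)
$j{\left(102 \right)} - 7452 = - \frac{1}{4} - 7452 = - \frac{29809}{4}$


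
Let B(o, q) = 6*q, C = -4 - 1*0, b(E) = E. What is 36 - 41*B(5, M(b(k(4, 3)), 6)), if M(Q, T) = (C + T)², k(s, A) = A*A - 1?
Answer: -948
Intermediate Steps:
k(s, A) = -1 + A² (k(s, A) = A² - 1 = -1 + A²)
C = -4 (C = -4 + 0 = -4)
M(Q, T) = (-4 + T)²
36 - 41*B(5, M(b(k(4, 3)), 6)) = 36 - 246*(-4 + 6)² = 36 - 246*2² = 36 - 246*4 = 36 - 41*24 = 36 - 984 = -948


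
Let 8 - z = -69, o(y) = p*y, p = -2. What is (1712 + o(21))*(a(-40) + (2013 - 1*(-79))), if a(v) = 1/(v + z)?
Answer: 129266350/37 ≈ 3.4937e+6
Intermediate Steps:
o(y) = -2*y
z = 77 (z = 8 - 1*(-69) = 8 + 69 = 77)
a(v) = 1/(77 + v) (a(v) = 1/(v + 77) = 1/(77 + v))
(1712 + o(21))*(a(-40) + (2013 - 1*(-79))) = (1712 - 2*21)*(1/(77 - 40) + (2013 - 1*(-79))) = (1712 - 42)*(1/37 + (2013 + 79)) = 1670*(1/37 + 2092) = 1670*(77405/37) = 129266350/37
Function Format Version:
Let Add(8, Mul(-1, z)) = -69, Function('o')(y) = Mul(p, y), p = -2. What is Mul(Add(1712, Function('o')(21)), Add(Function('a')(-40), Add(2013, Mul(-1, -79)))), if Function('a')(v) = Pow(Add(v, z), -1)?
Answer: Rational(129266350, 37) ≈ 3.4937e+6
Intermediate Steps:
Function('o')(y) = Mul(-2, y)
z = 77 (z = Add(8, Mul(-1, -69)) = Add(8, 69) = 77)
Function('a')(v) = Pow(Add(77, v), -1) (Function('a')(v) = Pow(Add(v, 77), -1) = Pow(Add(77, v), -1))
Mul(Add(1712, Function('o')(21)), Add(Function('a')(-40), Add(2013, Mul(-1, -79)))) = Mul(Add(1712, Mul(-2, 21)), Add(Pow(Add(77, -40), -1), Add(2013, Mul(-1, -79)))) = Mul(Add(1712, -42), Add(Pow(37, -1), Add(2013, 79))) = Mul(1670, Add(Rational(1, 37), 2092)) = Mul(1670, Rational(77405, 37)) = Rational(129266350, 37)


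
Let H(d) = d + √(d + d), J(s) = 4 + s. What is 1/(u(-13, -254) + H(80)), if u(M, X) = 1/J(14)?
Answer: 25938/2024641 - 1296*√10/2024641 ≈ 0.010787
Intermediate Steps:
u(M, X) = 1/18 (u(M, X) = 1/(4 + 14) = 1/18)
H(d) = d + √2*√d (H(d) = d + √(2*d) = d + √2*√d)
1/(u(-13, -254) + H(80)) = 1/(1/18 + (80 + √2*√80)) = 1/(1/18 + (80 + √2*(4*√5))) = 1/(1/18 + (80 + 4*√10)) = 1/(1441/18 + 4*√10)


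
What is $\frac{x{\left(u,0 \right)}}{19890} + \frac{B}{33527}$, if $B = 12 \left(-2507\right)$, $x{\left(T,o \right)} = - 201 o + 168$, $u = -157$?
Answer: $- \frac{7599208}{8549385} \approx -0.88886$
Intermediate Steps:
$x{\left(T,o \right)} = 168 - 201 o$
$B = -30084$
$\frac{x{\left(u,0 \right)}}{19890} + \frac{B}{33527} = \frac{168 - 0}{19890} - \frac{30084}{33527} = \left(168 + 0\right) \frac{1}{19890} - \frac{30084}{33527} = 168 \cdot \frac{1}{19890} - \frac{30084}{33527} = \frac{28}{3315} - \frac{30084}{33527} = - \frac{7599208}{8549385}$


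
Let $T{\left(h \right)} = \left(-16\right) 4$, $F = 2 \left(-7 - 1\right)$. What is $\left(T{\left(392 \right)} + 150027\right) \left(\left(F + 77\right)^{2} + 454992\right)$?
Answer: $68789977619$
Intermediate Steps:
$F = -16$ ($F = 2 \left(-8\right) = -16$)
$T{\left(h \right)} = -64$
$\left(T{\left(392 \right)} + 150027\right) \left(\left(F + 77\right)^{2} + 454992\right) = \left(-64 + 150027\right) \left(\left(-16 + 77\right)^{2} + 454992\right) = 149963 \left(61^{2} + 454992\right) = 149963 \left(3721 + 454992\right) = 149963 \cdot 458713 = 68789977619$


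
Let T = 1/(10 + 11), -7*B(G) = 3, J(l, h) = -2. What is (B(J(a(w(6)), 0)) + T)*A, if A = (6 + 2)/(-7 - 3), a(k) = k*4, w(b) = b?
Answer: 32/105 ≈ 0.30476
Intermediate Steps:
a(k) = 4*k
B(G) = -3/7 (B(G) = -⅐*3 = -3/7)
A = -⅘ (A = 8/(-10) = 8*(-⅒) = -⅘ ≈ -0.80000)
T = 1/21 ≈ 0.047619
(B(J(a(w(6)), 0)) + T)*A = (-3/7 + 1/21)*(-⅘) = -8/21*(-⅘) = 32/105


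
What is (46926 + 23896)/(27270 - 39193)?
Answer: -70822/11923 ≈ -5.9399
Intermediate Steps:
(46926 + 23896)/(27270 - 39193) = 70822/(-11923) = 70822*(-1/11923) = -70822/11923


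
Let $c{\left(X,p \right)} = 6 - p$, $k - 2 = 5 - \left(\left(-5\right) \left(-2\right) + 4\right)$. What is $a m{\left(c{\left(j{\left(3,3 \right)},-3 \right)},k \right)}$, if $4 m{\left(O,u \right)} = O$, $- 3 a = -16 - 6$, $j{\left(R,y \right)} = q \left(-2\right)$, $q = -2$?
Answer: $\frac{33}{2} \approx 16.5$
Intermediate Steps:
$j{\left(R,y \right)} = 4$ ($j{\left(R,y \right)} = \left(-2\right) \left(-2\right) = 4$)
$a = \frac{22}{3}$ ($a = - \frac{-16 - 6}{3} = \left(- \frac{1}{3}\right) \left(-22\right) = \frac{22}{3} \approx 7.3333$)
$k = -7$ ($k = 2 + \left(5 - \left(\left(-5\right) \left(-2\right) + 4\right)\right) = 2 + \left(5 - \left(10 + 4\right)\right) = 2 + \left(5 - 14\right) = 2 - 9 = -7$)
$m{\left(O,u \right)} = \frac{O}{4}$
$a m{\left(c{\left(j{\left(3,3 \right)},-3 \right)},k \right)} = \frac{22 \frac{6 - -3}{4}}{3} = \frac{22 \frac{6 + 3}{4}}{3} = \frac{22 \cdot \frac{1}{4} \cdot 9}{3} = \frac{22}{3} \cdot \frac{9}{4} = \frac{33}{2}$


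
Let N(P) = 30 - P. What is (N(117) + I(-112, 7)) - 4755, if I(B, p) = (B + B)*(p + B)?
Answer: 18678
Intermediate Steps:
I(B, p) = 2*B*(B + p) (I(B, p) = (2*B)*(B + p) = 2*B*(B + p))
(N(117) + I(-112, 7)) - 4755 = ((30 - 1*117) + 2*(-112)*(-112 + 7)) - 4755 = ((30 - 117) + 2*(-112)*(-105)) - 4755 = (-87 + 23520) - 4755 = 23433 - 4755 = 18678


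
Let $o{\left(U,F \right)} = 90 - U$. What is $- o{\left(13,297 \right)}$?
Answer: $-77$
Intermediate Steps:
$- o{\left(13,297 \right)} = - (90 - 13) = \left(-1\right) 77 = -77$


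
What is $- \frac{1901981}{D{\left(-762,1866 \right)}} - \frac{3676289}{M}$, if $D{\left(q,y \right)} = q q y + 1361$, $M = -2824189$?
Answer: $\frac{3977825319727376}{3059960953859285} \approx 1.3$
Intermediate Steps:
$D{\left(q,y \right)} = 1361 + y q^{2}$ ($D{\left(q,y \right)} = q^{2} y + 1361 = y q^{2} + 1361 = 1361 + y q^{2}$)
$- \frac{1901981}{D{\left(-762,1866 \right)}} - \frac{3676289}{M} = - \frac{1901981}{1361 + 1866 \left(-762\right)^{2}} - \frac{3676289}{-2824189} = - \frac{1901981}{1361 + 1866 \cdot 580644} - - \frac{3676289}{2824189} = - \frac{1901981}{1361 + 1083481704} + \frac{3676289}{2824189} = - \frac{1901981}{1083483065} + \frac{3676289}{2824189} = \frac{3977825319727376}{3059960953859285}$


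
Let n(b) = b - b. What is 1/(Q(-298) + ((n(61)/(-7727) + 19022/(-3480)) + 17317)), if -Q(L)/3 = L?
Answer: 1740/31677629 ≈ 5.4928e-5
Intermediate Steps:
Q(L) = -3*L
n(b) = 0
1/(Q(-298) + ((n(61)/(-7727) + 19022/(-3480)) + 17317)) = 1/(-3*(-298) + ((0/(-7727) + 19022/(-3480)) + 17317)) = 1/(894 + ((0*(-1/7727) + 19022*(-1/3480)) + 17317)) = 1/(894 + ((0 - 9511/1740) + 17317)) = 1/(894 + (-9511/1740 + 17317)) = 1/(894 + 30122069/1740) = 1/(31677629/1740) = 1740/31677629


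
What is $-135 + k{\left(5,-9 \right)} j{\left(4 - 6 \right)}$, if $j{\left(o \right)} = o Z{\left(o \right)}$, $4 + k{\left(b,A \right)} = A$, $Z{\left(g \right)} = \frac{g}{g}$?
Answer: $-109$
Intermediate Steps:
$Z{\left(g \right)} = 1$
$k{\left(b,A \right)} = -4 + A$
$j{\left(o \right)} = o$ ($j{\left(o \right)} = o 1 = o$)
$-135 + k{\left(5,-9 \right)} j{\left(4 - 6 \right)} = -135 + \left(-4 - 9\right) \left(4 - 6\right) = -135 - 13 \left(4 - 6\right) = -135 - -26 = -135 + 26 = -109$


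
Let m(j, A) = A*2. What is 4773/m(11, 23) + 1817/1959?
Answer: 9433889/90114 ≈ 104.69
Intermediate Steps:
m(j, A) = 2*A
4773/m(11, 23) + 1817/1959 = 4773/((2*23)) + 1817/1959 = 4773/46 + 1817*(1/1959) = 4773*(1/46) + 1817/1959 = 4773/46 + 1817/1959 = 9433889/90114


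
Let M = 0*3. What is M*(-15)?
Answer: 0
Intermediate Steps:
M = 0
M*(-15) = 0*(-15) = 0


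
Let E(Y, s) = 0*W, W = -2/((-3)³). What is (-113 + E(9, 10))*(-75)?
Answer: 8475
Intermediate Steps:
W = 2/27 (W = -2/(-27) = -2*(-1/27) = 2/27 ≈ 0.074074)
E(Y, s) = 0 (E(Y, s) = 0*(2/27) = 0)
(-113 + E(9, 10))*(-75) = (-113 + 0)*(-75) = -113*(-75) = 8475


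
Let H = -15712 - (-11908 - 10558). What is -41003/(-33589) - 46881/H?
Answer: -1297751647/226860106 ≈ -5.7205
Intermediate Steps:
H = 6754 (H = -15712 - 1*(-22466) = -15712 + 22466 = 6754)
-41003/(-33589) - 46881/H = -41003/(-33589) - 46881/6754 = -41003*(-1/33589) - 46881*1/6754 = 41003/33589 - 46881/6754 = -1297751647/226860106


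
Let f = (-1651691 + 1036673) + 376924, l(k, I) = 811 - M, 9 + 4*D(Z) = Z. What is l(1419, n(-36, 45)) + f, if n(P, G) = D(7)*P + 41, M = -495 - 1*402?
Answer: -236386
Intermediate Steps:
M = -897 (M = -495 - 402 = -897)
D(Z) = -9/4 + Z/4
n(P, G) = 41 - P/2 (n(P, G) = (-9/4 + (¼)*7)*P + 41 = (-9/4 + 7/4)*P + 41 = -P/2 + 41 = 41 - P/2)
l(k, I) = 1708 (l(k, I) = 811 - 1*(-897) = 811 + 897 = 1708)
f = -238094 (f = -615018 + 376924 = -238094)
l(1419, n(-36, 45)) + f = 1708 - 238094 = -236386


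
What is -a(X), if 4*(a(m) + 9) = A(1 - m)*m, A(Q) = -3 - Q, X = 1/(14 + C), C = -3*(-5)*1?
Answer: 30391/3364 ≈ 9.0342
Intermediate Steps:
C = 15 (C = 15*1 = 15)
X = 1/29 (X = 1/(14 + 15) = 1/29 ≈ 0.034483)
a(m) = -9 + m*(-4 + m)/4 (a(m) = -9 + ((-3 - (1 - m))*m)/4 = -9 + ((-3 + (-1 + m))*m)/4 = -9 + ((-4 + m)*m)/4 = -9 + (m*(-4 + m))/4 = -9 + m*(-4 + m)/4)
-a(X) = -(-9 + (1/4)*(1/29)*(-4 + 1/29)) = -(-9 + (1/4)*(1/29)*(-115/29)) = -(-9 - 115/3364) = -1*(-30391/3364) = 30391/3364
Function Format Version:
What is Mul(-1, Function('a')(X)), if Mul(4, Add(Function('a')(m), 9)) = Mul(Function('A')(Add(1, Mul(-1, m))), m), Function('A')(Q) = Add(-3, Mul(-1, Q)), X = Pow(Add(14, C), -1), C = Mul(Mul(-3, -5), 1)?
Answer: Rational(30391, 3364) ≈ 9.0342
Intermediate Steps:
C = 15 (C = Mul(15, 1) = 15)
X = Rational(1, 29) (X = Pow(Add(14, 15), -1) = Pow(29, -1) = Rational(1, 29) ≈ 0.034483)
Function('a')(m) = Add(-9, Mul(Rational(1, 4), m, Add(-4, m))) (Function('a')(m) = Add(-9, Mul(Rational(1, 4), Mul(Add(-3, Mul(-1, Add(1, Mul(-1, m)))), m))) = Add(-9, Mul(Rational(1, 4), Mul(Add(-3, Add(-1, m)), m))) = Add(-9, Mul(Rational(1, 4), Mul(Add(-4, m), m))) = Add(-9, Mul(Rational(1, 4), Mul(m, Add(-4, m)))) = Add(-9, Mul(Rational(1, 4), m, Add(-4, m))))
Mul(-1, Function('a')(X)) = Mul(-1, Add(-9, Mul(Rational(1, 4), Rational(1, 29), Add(-4, Rational(1, 29))))) = Mul(-1, Add(-9, Mul(Rational(1, 4), Rational(1, 29), Rational(-115, 29)))) = Mul(-1, Add(-9, Rational(-115, 3364))) = Mul(-1, Rational(-30391, 3364)) = Rational(30391, 3364)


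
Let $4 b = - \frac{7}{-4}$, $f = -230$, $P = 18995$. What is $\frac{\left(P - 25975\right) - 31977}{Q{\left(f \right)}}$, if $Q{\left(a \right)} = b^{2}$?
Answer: $- \frac{9972992}{49} \approx -2.0353 \cdot 10^{5}$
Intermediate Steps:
$b = \frac{7}{16}$ ($b = \frac{\left(-7\right) \frac{1}{-4}}{4} = \frac{\left(-7\right) \left(- \frac{1}{4}\right)}{4} = \frac{1}{4} \cdot \frac{7}{4} = \frac{7}{16} \approx 0.4375$)
$Q{\left(a \right)} = \frac{49}{256}$ ($Q{\left(a \right)} = \left(\frac{7}{16}\right)^{2} = \frac{49}{256}$)
$\frac{\left(P - 25975\right) - 31977}{Q{\left(f \right)}} = \frac{\left(18995 - 25975\right) - 31977}{\frac{49}{256}} = \left(-6980 - 31977\right) \frac{256}{49} = \left(-38957\right) \frac{256}{49} = - \frac{9972992}{49}$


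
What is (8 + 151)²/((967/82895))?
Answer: 2095668495/967 ≈ 2.1672e+6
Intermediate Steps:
(8 + 151)²/((967/82895)) = 159²/((967*(1/82895))) = 25281/(967/82895) = 25281*(82895/967) = 2095668495/967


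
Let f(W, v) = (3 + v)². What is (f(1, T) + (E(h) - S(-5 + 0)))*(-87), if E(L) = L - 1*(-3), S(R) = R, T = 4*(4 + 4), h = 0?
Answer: -107271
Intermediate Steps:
T = 32 (T = 4*8 = 32)
E(L) = 3 + L (E(L) = L + 3 = 3 + L)
(f(1, T) + (E(h) - S(-5 + 0)))*(-87) = ((3 + 32)² + ((3 + 0) - (-5 + 0)))*(-87) = (35² + (3 - 1*(-5)))*(-87) = (1225 + (3 + 5))*(-87) = (1225 + 8)*(-87) = 1233*(-87) = -107271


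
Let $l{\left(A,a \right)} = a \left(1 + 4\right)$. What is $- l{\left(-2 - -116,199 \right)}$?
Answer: $-995$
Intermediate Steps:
$l{\left(A,a \right)} = 5 a$ ($l{\left(A,a \right)} = a 5 = 5 a$)
$- l{\left(-2 - -116,199 \right)} = - 5 \cdot 199 = \left(-1\right) 995 = -995$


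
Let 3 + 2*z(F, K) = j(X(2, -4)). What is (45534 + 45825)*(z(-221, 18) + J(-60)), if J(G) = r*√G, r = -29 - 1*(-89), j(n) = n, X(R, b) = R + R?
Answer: 91359/2 + 10963080*I*√15 ≈ 45680.0 + 4.246e+7*I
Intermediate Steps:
X(R, b) = 2*R
z(F, K) = ½ (z(F, K) = -3/2 + (2*2)/2 = -3/2 + (½)*4 = -3/2 + 2 = ½)
r = 60 (r = -29 + 89 = 60)
J(G) = 60*√G
(45534 + 45825)*(z(-221, 18) + J(-60)) = (45534 + 45825)*(½ + 60*√(-60)) = 91359*(½ + 60*(2*I*√15)) = 91359*(½ + 120*I*√15) = 91359/2 + 10963080*I*√15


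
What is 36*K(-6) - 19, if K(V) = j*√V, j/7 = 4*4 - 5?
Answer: -19 + 2772*I*√6 ≈ -19.0 + 6790.0*I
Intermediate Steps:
j = 77 (j = 7*(4*4 - 5) = 7*(16 - 5) = 7*11 = 77)
K(V) = 77*√V
36*K(-6) - 19 = 36*(77*√(-6)) - 19 = 36*(77*(I*√6)) - 19 = 36*(77*I*√6) - 19 = 2772*I*√6 - 19 = -19 + 2772*I*√6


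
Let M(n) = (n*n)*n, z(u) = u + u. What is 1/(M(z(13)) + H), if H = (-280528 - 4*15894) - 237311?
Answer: -1/563839 ≈ -1.7736e-6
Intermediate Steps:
z(u) = 2*u
M(n) = n³ (M(n) = n²*n = n³)
H = -581415 (H = (-280528 - 63576) - 237311 = -344104 - 237311 = -581415)
1/(M(z(13)) + H) = 1/((2*13)³ - 581415) = 1/(26³ - 581415) = 1/(17576 - 581415) = 1/(-563839) = -1/563839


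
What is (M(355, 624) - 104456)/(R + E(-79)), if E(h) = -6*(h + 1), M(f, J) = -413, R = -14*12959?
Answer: 104869/180958 ≈ 0.57952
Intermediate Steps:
R = -181426
E(h) = -6 - 6*h (E(h) = -6*(1 + h) = -6 - 6*h)
(M(355, 624) - 104456)/(R + E(-79)) = (-413 - 104456)/(-181426 + (-6 - 6*(-79))) = -104869/(-181426 + (-6 + 474)) = -104869/(-181426 + 468) = -104869/(-180958) = -104869*(-1/180958) = 104869/180958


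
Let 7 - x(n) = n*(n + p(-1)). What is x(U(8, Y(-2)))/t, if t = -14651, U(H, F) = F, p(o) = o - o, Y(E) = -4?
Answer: 9/14651 ≈ 0.00061429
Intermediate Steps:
p(o) = 0
x(n) = 7 - n**2 (x(n) = 7 - n*(n + 0) = 7 - n*n = 7 - n**2)
x(U(8, Y(-2)))/t = (7 - 1*(-4)**2)/(-14651) = (7 - 1*16)*(-1/14651) = (7 - 16)*(-1/14651) = -9*(-1/14651) = 9/14651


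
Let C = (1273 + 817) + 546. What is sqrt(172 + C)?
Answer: 6*sqrt(78) ≈ 52.991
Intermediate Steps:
C = 2636 (C = 2090 + 546 = 2636)
sqrt(172 + C) = sqrt(172 + 2636) = sqrt(2808) = 6*sqrt(78)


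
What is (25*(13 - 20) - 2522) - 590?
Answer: -3287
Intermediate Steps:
(25*(13 - 20) - 2522) - 590 = (25*(-7) - 2522) - 590 = (-175 - 2522) - 590 = -2697 - 590 = -3287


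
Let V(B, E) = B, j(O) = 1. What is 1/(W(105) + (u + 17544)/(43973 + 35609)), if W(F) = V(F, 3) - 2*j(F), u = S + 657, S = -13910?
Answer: 79582/8201237 ≈ 0.0097037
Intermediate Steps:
u = -13253 (u = -13910 + 657 = -13253)
W(F) = -2 + F (W(F) = F - 2*1 = F - 2 = -2 + F)
1/(W(105) + (u + 17544)/(43973 + 35609)) = 1/((-2 + 105) + (-13253 + 17544)/(43973 + 35609)) = 1/(103 + 4291/79582) = 1/(8201237/79582) = 79582/8201237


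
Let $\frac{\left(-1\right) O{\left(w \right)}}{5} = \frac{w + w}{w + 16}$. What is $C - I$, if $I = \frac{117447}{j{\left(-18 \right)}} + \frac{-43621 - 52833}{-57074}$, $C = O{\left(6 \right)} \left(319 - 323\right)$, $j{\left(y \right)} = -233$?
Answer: $\frac{37541724148}{73140331} \approx 513.28$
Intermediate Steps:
$O{\left(w \right)} = - \frac{10 w}{16 + w}$ ($O{\left(w \right)} = - 5 \frac{w + w}{w + 16} = - 5 \frac{2 w}{16 + w} = - \frac{10 w}{16 + w}$)
$C = \frac{120}{11}$ ($C = \left(-10\right) 6 \frac{1}{16 + 6} \left(319 - 323\right) = \left(-10\right) 6 \cdot \frac{1}{22} \left(-4\right) = \left(- \frac{30}{11}\right) \left(-4\right) = \frac{120}{11} \approx 10.909$)
$I = - \frac{3340348148}{6649121}$ ($I = \frac{117447}{-233} + \frac{-43621 - 52833}{-57074} = 117447 \left(- \frac{1}{233}\right) - - \frac{48227}{28537} = - \frac{117447}{233} + \frac{48227}{28537} = - \frac{3340348148}{6649121} \approx -502.37$)
$C - I = \frac{120}{11} - - \frac{3340348148}{6649121} = \frac{120}{11} + \frac{3340348148}{6649121} = \frac{37541724148}{73140331}$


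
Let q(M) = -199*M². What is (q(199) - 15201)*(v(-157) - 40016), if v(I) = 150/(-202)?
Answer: 31912383797800/101 ≈ 3.1596e+11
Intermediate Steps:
v(I) = -75/101 (v(I) = 150*(-1/202) = -75/101)
(q(199) - 15201)*(v(-157) - 40016) = (-199*199² - 15201)*(-75/101 - 40016) = (-199*39601 - 15201)*(-4041691/101) = (-7880599 - 15201)*(-4041691/101) = -7895800*(-4041691/101) = 31912383797800/101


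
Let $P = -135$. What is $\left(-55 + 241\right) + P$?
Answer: $51$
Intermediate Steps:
$\left(-55 + 241\right) + P = \left(-55 + 241\right) - 135 = 186 - 135 = 51$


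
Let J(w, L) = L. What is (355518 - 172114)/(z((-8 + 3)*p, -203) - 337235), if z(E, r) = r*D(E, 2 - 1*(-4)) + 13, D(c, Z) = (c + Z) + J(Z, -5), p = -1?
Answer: -45851/84610 ≈ -0.54191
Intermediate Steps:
D(c, Z) = -5 + Z + c (D(c, Z) = (c + Z) - 5 = (Z + c) - 5 = -5 + Z + c)
z(E, r) = 13 + r*(1 + E) (z(E, r) = r*(-5 + (2 - 1*(-4)) + E) + 13 = r*(-5 + (2 + 4) + E) + 13 = r*(-5 + 6 + E) + 13 = r*(1 + E) + 13 = 13 + r*(1 + E))
(355518 - 172114)/(z((-8 + 3)*p, -203) - 337235) = (355518 - 172114)/((13 - 203*(1 + (-8 + 3)*(-1))) - 337235) = 183404/((13 - 203*(1 - 5*(-1))) - 337235) = 183404/((13 - 203*(1 + 5)) - 337235) = 183404/((13 - 203*6) - 337235) = 183404/((13 - 1218) - 337235) = 183404/(-1205 - 337235) = 183404/(-338440) = 183404*(-1/338440) = -45851/84610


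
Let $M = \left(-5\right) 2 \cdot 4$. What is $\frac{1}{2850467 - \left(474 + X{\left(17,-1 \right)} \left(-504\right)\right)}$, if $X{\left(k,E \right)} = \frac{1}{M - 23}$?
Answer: $\frac{1}{2849985} \approx 3.5088 \cdot 10^{-7}$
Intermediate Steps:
$M = -40$ ($M = \left(-10\right) 4 = -40$)
$X{\left(k,E \right)} = - \frac{1}{63}$ ($X{\left(k,E \right)} = \frac{1}{-40 - 23} = \frac{1}{-63} = - \frac{1}{63}$)
$\frac{1}{2850467 - \left(474 + X{\left(17,-1 \right)} \left(-504\right)\right)} = \frac{1}{2850467 - \left(474 - -8\right)} = \frac{1}{2850467 - \left(474 + 8\right)} = \frac{1}{2850467 - 482} = \frac{1}{2849985}$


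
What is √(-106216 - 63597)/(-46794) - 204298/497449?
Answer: -204298/497449 - I*√169813/46794 ≈ -0.41069 - 0.0088063*I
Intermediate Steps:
√(-106216 - 63597)/(-46794) - 204298/497449 = √(-169813)*(-1/46794) - 204298*1/497449 = (I*√169813)*(-1/46794) - 204298/497449 = -I*√169813/46794 - 204298/497449 = -204298/497449 - I*√169813/46794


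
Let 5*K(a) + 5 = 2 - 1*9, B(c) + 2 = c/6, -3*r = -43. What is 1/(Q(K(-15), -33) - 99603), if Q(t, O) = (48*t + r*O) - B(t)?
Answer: -5/500944 ≈ -9.9812e-6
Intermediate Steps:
r = 43/3 (r = -⅓*(-43) = 43/3 ≈ 14.333)
B(c) = -2 + c/6
K(a) = -12/5 (K(a) = -1 + (2 - 1*9)/5 = -1 + (2 - 9)/5 = -1 + (⅕)*(-7) = -1 - 7/5 = -12/5)
Q(t, O) = 2 + 43*O/3 + 287*t/6 (Q(t, O) = (48*t + 43*O/3) - (-2 + t/6) = (48*t + 43*O/3) + (2 - t/6) = 2 + 43*O/3 + 287*t/6)
1/(Q(K(-15), -33) - 99603) = 1/((2 + (43/3)*(-33) + (287/6)*(-12/5)) - 99603) = 1/((2 - 473 - 574/5) - 99603) = 1/(-2929/5 - 99603) = 1/(-500944/5) = -5/500944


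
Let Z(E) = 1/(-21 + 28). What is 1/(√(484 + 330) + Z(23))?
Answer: -7/39885 + 49*√814/39885 ≈ 0.034875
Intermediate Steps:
Z(E) = ⅐ (Z(E) = 1/7 = ⅐)
1/(√(484 + 330) + Z(23)) = 1/(√(484 + 330) + ⅐) = 1/(√814 + ⅐) = 1/(⅐ + √814)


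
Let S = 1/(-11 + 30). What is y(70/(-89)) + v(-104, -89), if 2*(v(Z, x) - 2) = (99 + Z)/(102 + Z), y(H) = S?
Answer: 251/76 ≈ 3.3026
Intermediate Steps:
S = 1/19 ≈ 0.052632
y(H) = 1/19
v(Z, x) = 2 + (99 + Z)/(2*(102 + Z)) (v(Z, x) = 2 + ((99 + Z)/(102 + Z))/2 = 2 + (99 + Z)/(2*(102 + Z)))
y(70/(-89)) + v(-104, -89) = 1/19 + (507 + 5*(-104))/(2*(102 - 104)) = 1/19 + (½)*(507 - 520)/(-2) = 1/19 + (½)*(-½)*(-13) = 1/19 + 13/4 = 251/76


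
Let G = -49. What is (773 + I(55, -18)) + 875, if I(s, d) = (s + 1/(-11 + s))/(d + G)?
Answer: 4855883/2948 ≈ 1647.2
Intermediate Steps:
I(s, d) = (s + 1/(-11 + s))/(-49 + d) (I(s, d) = (s + 1/(-11 + s))/(d - 49) = (s + 1/(-11 + s))/(-49 + d))
(773 + I(55, -18)) + 875 = (773 + (1 + 55² - 11*55)/(539 - 49*55 - 11*(-18) - 18*55)) + 875 = (773 + (1 + 3025 - 605)/(539 - 2695 + 198 - 990)) + 875 = (773 + 2421/(-2948)) + 875 = (773 - 1/2948*2421) + 875 = (773 - 2421/2948) + 875 = 2276383/2948 + 875 = 4855883/2948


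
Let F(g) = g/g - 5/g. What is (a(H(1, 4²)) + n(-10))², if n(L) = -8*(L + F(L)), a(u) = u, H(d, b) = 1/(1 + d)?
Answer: 18769/4 ≈ 4692.3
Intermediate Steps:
F(g) = 1 - 5/g
n(L) = -8*L - 8*(-5 + L)/L (n(L) = -8*(L + (-5 + L)/L) = -8*L - 8*(-5 + L)/L)
(a(H(1, 4²)) + n(-10))² = (1/(1 + 1) + (-8 - 8*(-10) + 40/(-10)))² = (1/2 + (-8 + 80 + 40*(-⅒)))² = (½ + (-8 + 80 - 4))² = (½ + 68)² = (137/2)² = 18769/4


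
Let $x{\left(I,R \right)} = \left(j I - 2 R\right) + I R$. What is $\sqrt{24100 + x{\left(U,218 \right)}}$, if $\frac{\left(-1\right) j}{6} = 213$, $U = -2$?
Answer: $2 \sqrt{6446} \approx 160.57$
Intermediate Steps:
$j = -1278$ ($j = \left(-6\right) 213 = -1278$)
$x{\left(I,R \right)} = - 1278 I - 2 R + I R$ ($x{\left(I,R \right)} = \left(- 1278 I - 2 R\right) + I R = - 1278 I - 2 R + I R$)
$\sqrt{24100 + x{\left(U,218 \right)}} = \sqrt{24100 - -1684} = \sqrt{24100 + 1684} = \sqrt{25784} = 2 \sqrt{6446}$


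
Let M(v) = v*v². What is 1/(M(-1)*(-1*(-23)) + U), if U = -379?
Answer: -1/402 ≈ -0.0024876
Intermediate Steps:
M(v) = v³
1/(M(-1)*(-1*(-23)) + U) = 1/((-1)³*(-1*(-23)) - 379) = 1/(-1*23 - 379) = 1/(-23 - 379) = 1/(-402) = -1/402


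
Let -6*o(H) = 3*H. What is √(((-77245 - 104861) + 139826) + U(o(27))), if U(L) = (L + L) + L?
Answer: I*√169282/2 ≈ 205.72*I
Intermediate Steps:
o(H) = -H/2
U(L) = 3*L (U(L) = 2*L + L = 3*L)
√(((-77245 - 104861) + 139826) + U(o(27))) = √(((-77245 - 104861) + 139826) + 3*(-½*27)) = √((-182106 + 139826) + 3*(-27/2)) = √(-42280 - 81/2) = √(-84641/2) = I*√169282/2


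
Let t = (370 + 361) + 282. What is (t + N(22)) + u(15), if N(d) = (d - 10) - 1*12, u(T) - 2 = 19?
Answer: 1034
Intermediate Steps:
u(T) = 21 (u(T) = 2 + 19 = 21)
t = 1013 (t = 731 + 282 = 1013)
N(d) = -22 + d (N(d) = (-10 + d) - 12 = -22 + d)
(t + N(22)) + u(15) = (1013 + (-22 + 22)) + 21 = (1013 + 0) + 21 = 1013 + 21 = 1034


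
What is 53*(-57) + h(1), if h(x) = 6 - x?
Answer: -3016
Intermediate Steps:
53*(-57) + h(1) = 53*(-57) + (6 - 1*1) = -3021 + (6 - 1) = -3021 + 5 = -3016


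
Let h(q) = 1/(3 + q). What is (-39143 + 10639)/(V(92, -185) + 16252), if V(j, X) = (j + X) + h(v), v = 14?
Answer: -60571/34338 ≈ -1.7640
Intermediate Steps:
V(j, X) = 1/17 + X + j (V(j, X) = (j + X) + 1/(3 + 14) = (X + j) + 1/17 = 1/17 + X + j)
(-39143 + 10639)/(V(92, -185) + 16252) = (-39143 + 10639)/((1/17 - 185 + 92) + 16252) = -28504/(-1580/17 + 16252) = -28504/274704/17 = -28504*17/274704 = -60571/34338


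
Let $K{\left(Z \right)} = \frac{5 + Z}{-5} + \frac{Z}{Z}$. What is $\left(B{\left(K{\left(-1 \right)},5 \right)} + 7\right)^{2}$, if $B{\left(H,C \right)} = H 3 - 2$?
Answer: $\frac{784}{25} \approx 31.36$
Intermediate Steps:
$K{\left(Z \right)} = - \frac{Z}{5}$ ($K{\left(Z \right)} = \left(5 + Z\right) \left(- \frac{1}{5}\right) + 1 = \left(-1 - \frac{Z}{5}\right) + 1 = - \frac{Z}{5}$)
$B{\left(H,C \right)} = -2 + 3 H$ ($B{\left(H,C \right)} = 3 H - 2 = -2 + 3 H$)
$\left(B{\left(K{\left(-1 \right)},5 \right)} + 7\right)^{2} = \left(\left(-2 + 3 \left(\left(- \frac{1}{5}\right) \left(-1\right)\right)\right) + 7\right)^{2} = \left(\left(-2 + 3 \cdot \frac{1}{5}\right) + 7\right)^{2} = \left(\left(-2 + \frac{3}{5}\right) + 7\right)^{2} = \left(- \frac{7}{5} + 7\right)^{2} = \left(\frac{28}{5}\right)^{2} = \frac{784}{25}$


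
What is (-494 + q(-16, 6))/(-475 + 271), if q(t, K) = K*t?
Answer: 295/102 ≈ 2.8922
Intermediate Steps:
(-494 + q(-16, 6))/(-475 + 271) = (-494 + 6*(-16))/(-475 + 271) = (-494 - 96)/(-204) = -590*(-1/204) = 295/102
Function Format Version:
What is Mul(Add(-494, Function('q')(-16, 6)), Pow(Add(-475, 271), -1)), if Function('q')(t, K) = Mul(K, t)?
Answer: Rational(295, 102) ≈ 2.8922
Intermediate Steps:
Mul(Add(-494, Function('q')(-16, 6)), Pow(Add(-475, 271), -1)) = Mul(Add(-494, Mul(6, -16)), Pow(Add(-475, 271), -1)) = Mul(Add(-494, -96), Pow(-204, -1)) = Mul(-590, Rational(-1, 204)) = Rational(295, 102)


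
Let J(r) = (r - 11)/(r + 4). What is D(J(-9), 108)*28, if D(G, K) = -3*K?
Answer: -9072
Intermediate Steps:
J(r) = (-11 + r)/(4 + r)
D(J(-9), 108)*28 = -3*108*28 = -324*28 = -9072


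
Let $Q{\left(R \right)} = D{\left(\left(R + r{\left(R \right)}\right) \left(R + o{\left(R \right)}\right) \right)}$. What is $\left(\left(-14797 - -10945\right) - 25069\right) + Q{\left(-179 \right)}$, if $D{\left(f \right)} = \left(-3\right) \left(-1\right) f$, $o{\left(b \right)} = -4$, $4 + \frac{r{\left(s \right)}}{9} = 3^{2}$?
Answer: $44645$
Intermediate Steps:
$r{\left(s \right)} = 45$ ($r{\left(s \right)} = -36 + 9 \cdot 3^{2} = -36 + 9 \cdot 9 = -36 + 81 = 45$)
$D{\left(f \right)} = 3 f$
$Q{\left(R \right)} = 3 \left(-4 + R\right) \left(45 + R\right)$ ($Q{\left(R \right)} = 3 \left(R + 45\right) \left(R - 4\right) = 3 \left(45 + R\right) \left(-4 + R\right) = 3 \left(-4 + R\right) \left(45 + R\right)$)
$\left(\left(-14797 - -10945\right) - 25069\right) + Q{\left(-179 \right)} = \left(\left(-14797 - -10945\right) - 25069\right) + \left(-540 + 3 \left(-179\right)^{2} + 123 \left(-179\right)\right) = \left(\left(-14797 + 10945\right) - 25069\right) - -73566 = \left(-3852 - 25069\right) - -73566 = -28921 + 73566 = 44645$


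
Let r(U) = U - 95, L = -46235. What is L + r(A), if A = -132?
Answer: -46462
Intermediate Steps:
r(U) = -95 + U
L + r(A) = -46235 + (-95 - 132) = -46235 - 227 = -46462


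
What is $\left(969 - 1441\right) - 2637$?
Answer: $-3109$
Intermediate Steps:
$\left(969 - 1441\right) - 2637 = -472 - 2637 = -3109$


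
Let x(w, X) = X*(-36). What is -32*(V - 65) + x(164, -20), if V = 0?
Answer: 2800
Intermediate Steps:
x(w, X) = -36*X
-32*(V - 65) + x(164, -20) = -32*(0 - 65) - 36*(-20) = -32*(-65) + 720 = 2080 + 720 = 2800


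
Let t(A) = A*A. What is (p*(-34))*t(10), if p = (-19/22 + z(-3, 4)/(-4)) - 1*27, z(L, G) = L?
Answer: 1014050/11 ≈ 92186.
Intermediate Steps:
t(A) = A²
p = -1193/44 (p = (-19/22 - 3/(-4)) - 1*27 = (-19*1/22 - 3*(-¼)) - 27 = (-19/22 + ¾) - 27 = -5/44 - 27 = -1193/44 ≈ -27.114)
(p*(-34))*t(10) = -1193/44*(-34)*10² = (20281/22)*100 = 1014050/11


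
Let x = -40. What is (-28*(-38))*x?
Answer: -42560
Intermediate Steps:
(-28*(-38))*x = -28*(-38)*(-40) = 1064*(-40) = -42560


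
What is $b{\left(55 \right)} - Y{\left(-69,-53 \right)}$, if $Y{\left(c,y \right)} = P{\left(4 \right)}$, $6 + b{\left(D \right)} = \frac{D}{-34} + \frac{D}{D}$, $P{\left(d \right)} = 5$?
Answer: $- \frac{395}{34} \approx -11.618$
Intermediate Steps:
$b{\left(D \right)} = -5 - \frac{D}{34}$ ($b{\left(D \right)} = -6 + \left(\frac{D}{-34} + \frac{D}{D}\right) = -6 + \left(D \left(- \frac{1}{34}\right) + 1\right) = -6 - \left(-1 + \frac{D}{34}\right) = -5 - \frac{D}{34}$)
$Y{\left(c,y \right)} = 5$
$b{\left(55 \right)} - Y{\left(-69,-53 \right)} = \left(-5 - \frac{55}{34}\right) - 5 = - \frac{225}{34} - 5 = - \frac{395}{34}$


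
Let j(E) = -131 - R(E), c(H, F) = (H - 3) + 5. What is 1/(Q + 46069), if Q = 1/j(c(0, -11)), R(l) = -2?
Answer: 129/5942900 ≈ 2.1707e-5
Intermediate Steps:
c(H, F) = 2 + H (c(H, F) = (-3 + H) + 5 = 2 + H)
j(E) = -129 (j(E) = -131 - 1*(-2) = -131 + 2 = -129)
Q = -1/129 (Q = 1/(-129) = -1/129 ≈ -0.0077519)
1/(Q + 46069) = 1/(-1/129 + 46069) = 1/(5942900/129) = 129/5942900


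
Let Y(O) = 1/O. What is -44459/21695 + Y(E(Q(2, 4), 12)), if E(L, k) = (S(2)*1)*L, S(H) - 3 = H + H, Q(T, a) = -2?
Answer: -644121/303730 ≈ -2.1207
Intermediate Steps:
S(H) = 3 + 2*H (S(H) = 3 + (H + H) = 3 + 2*H)
E(L, k) = 7*L (E(L, k) = ((3 + 2*2)*1)*L = ((3 + 4)*1)*L = (7*1)*L = 7*L)
-44459/21695 + Y(E(Q(2, 4), 12)) = -44459/21695 + 1/(7*(-2)) = -44459*1/21695 + 1/(-14) = -44459/21695 - 1/14 = -644121/303730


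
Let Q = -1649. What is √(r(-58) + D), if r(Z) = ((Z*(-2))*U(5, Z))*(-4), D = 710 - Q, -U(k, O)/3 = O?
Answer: I*√78377 ≈ 279.96*I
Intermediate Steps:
U(k, O) = -3*O
D = 2359 (D = 710 - 1*(-1649) = 710 + 1649 = 2359)
r(Z) = -24*Z² (r(Z) = ((Z*(-2))*(-3*Z))*(-4) = ((-2*Z)*(-3*Z))*(-4) = (6*Z²)*(-4) = -24*Z²)
√(r(-58) + D) = √(-24*(-58)² + 2359) = √(-24*3364 + 2359) = √(-80736 + 2359) = √(-78377) = I*√78377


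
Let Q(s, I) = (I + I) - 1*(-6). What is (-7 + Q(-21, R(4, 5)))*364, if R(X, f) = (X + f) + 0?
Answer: 6188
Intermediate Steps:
R(X, f) = X + f
Q(s, I) = 6 + 2*I (Q(s, I) = 2*I + 6 = 6 + 2*I)
(-7 + Q(-21, R(4, 5)))*364 = (-7 + (6 + 2*(4 + 5)))*364 = (-7 + (6 + 2*9))*364 = (-7 + (6 + 18))*364 = (-7 + 24)*364 = 17*364 = 6188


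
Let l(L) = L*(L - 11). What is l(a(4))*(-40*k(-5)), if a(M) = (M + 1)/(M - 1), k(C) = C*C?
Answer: 140000/9 ≈ 15556.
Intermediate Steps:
k(C) = C²
a(M) = (1 + M)/(-1 + M)
l(L) = L*(-11 + L)
l(a(4))*(-40*k(-5)) = (((1 + 4)/(-1 + 4))*(-11 + (1 + 4)/(-1 + 4)))*(-40*(-5)²) = ((5/3)*(-11 + 5/3))*(-40*25) = (((⅓)*5)*(-11 + (⅓)*5))*(-1000) = (5*(-11 + 5/3)/3)*(-1000) = ((5/3)*(-28/3))*(-1000) = -140/9*(-1000) = 140000/9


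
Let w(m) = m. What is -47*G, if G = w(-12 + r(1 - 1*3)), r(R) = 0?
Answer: 564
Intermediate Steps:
G = -12 (G = -12 + 0 = -12)
-47*G = -47*(-12) = 564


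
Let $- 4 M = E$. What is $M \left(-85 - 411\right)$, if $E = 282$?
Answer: $34968$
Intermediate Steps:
$M = - \frac{141}{2}$ ($M = \left(- \frac{1}{4}\right) 282 = - \frac{141}{2} \approx -70.5$)
$M \left(-85 - 411\right) = - \frac{141 \left(-85 - 411\right)}{2} = \left(- \frac{141}{2}\right) \left(-496\right) = 34968$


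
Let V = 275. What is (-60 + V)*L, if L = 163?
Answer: 35045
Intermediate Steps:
(-60 + V)*L = (-60 + 275)*163 = 215*163 = 35045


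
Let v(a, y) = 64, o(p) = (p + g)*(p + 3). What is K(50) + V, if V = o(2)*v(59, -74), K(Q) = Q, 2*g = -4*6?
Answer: -3150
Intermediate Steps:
g = -12 (g = (-4*6)/2 = (½)*(-24) = -12)
o(p) = (-12 + p)*(3 + p) (o(p) = (p - 12)*(p + 3) = (-12 + p)*(3 + p))
V = -3200 (V = (-36 + 2² - 9*2)*64 = (-36 + 4 - 18)*64 = -50*64 = -3200)
K(50) + V = 50 - 3200 = -3150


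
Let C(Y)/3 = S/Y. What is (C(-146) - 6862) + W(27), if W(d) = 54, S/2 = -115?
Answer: -496639/73 ≈ -6803.3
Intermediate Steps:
S = -230 (S = 2*(-115) = -230)
C(Y) = -690/Y (C(Y) = 3*(-230/Y) = -690/Y)
(C(-146) - 6862) + W(27) = (-690/(-146) - 6862) + 54 = (-690*(-1/146) - 6862) + 54 = (345/73 - 6862) + 54 = -500581/73 + 54 = -496639/73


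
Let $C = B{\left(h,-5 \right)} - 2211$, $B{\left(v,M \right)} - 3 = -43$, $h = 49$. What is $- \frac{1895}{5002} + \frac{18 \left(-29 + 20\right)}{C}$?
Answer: $- \frac{3455321}{11259502} \approx -0.30688$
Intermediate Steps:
$B{\left(v,M \right)} = -40$ ($B{\left(v,M \right)} = 3 - 43 = -40$)
$C = -2251$ ($C = -40 - 2211 = -2251$)
$- \frac{1895}{5002} + \frac{18 \left(-29 + 20\right)}{C} = - \frac{1895}{5002} + \frac{18 \left(-29 + 20\right)}{-2251} = \left(-1895\right) \frac{1}{5002} + 18 \left(-9\right) \left(- \frac{1}{2251}\right) = - \frac{1895}{5002} - - \frac{162}{2251} = - \frac{1895}{5002} + \frac{162}{2251} = - \frac{3455321}{11259502}$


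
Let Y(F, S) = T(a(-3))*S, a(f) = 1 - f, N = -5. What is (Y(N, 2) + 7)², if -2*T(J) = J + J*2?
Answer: 25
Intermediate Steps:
T(J) = -3*J/2 (T(J) = -(J + J*2)/2 = -(J + 2*J)/2 = -3*J/2)
Y(F, S) = -6*S (Y(F, S) = (-3*(1 - 1*(-3))/2)*S = (-3*(1 + 3)/2)*S = (-3/2*4)*S = -6*S)
(Y(N, 2) + 7)² = (-6*2 + 7)² = (-12 + 7)² = (-5)² = 25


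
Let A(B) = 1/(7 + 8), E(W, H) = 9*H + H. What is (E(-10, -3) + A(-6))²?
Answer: 201601/225 ≈ 896.00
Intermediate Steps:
E(W, H) = 10*H
A(B) = 1/15
(E(-10, -3) + A(-6))² = (10*(-3) + 1/15)² = (-30 + 1/15)² = (-449/15)² = 201601/225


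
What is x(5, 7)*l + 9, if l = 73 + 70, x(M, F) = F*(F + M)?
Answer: 12021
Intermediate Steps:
l = 143
x(5, 7)*l + 9 = (7*(7 + 5))*143 + 9 = (7*12)*143 + 9 = 84*143 + 9 = 12012 + 9 = 12021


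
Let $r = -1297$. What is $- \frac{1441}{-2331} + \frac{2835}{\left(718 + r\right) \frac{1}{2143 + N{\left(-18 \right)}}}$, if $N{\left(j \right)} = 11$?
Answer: $- \frac{4744542317}{449883} \approx -10546.0$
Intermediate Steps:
$- \frac{1441}{-2331} + \frac{2835}{\left(718 + r\right) \frac{1}{2143 + N{\left(-18 \right)}}} = - \frac{1441}{-2331} + \frac{2835}{\left(718 - 1297\right) \frac{1}{2143 + 11}} = \left(-1441\right) \left(- \frac{1}{2331}\right) + \frac{2835}{\left(-579\right) \frac{1}{2154}} = \frac{1441}{2331} + \frac{2835}{\left(-579\right) \frac{1}{2154}} = \frac{1441}{2331} + \frac{2835}{- \frac{193}{718}} = \frac{1441}{2331} + 2835 \left(- \frac{718}{193}\right) = \frac{1441}{2331} - \frac{2035530}{193} = - \frac{4744542317}{449883}$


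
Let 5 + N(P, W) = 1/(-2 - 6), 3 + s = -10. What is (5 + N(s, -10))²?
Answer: 1/64 ≈ 0.015625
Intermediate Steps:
s = -13 (s = -3 - 10 = -13)
N(P, W) = -41/8 (N(P, W) = -5 + 1/(-2 - 6) = -5 + 1/(-8) = -5 - ⅛ = -41/8)
(5 + N(s, -10))² = (5 - 41/8)² = (-⅛)² = 1/64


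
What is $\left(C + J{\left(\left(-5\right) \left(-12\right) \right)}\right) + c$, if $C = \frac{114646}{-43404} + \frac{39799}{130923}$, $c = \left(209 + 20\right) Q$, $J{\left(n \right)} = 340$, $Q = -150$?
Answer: $- \frac{32212982084897}{947096982} \approx -34012.0$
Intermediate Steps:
$c = -34350$ ($c = \left(209 + 20\right) \left(-150\right) = 229 \left(-150\right) = -34350$)
$C = - \frac{2213727077}{947096982}$ ($C = 114646 \left(- \frac{1}{43404}\right) + 39799 \cdot \frac{1}{130923} = - \frac{57323}{21702} + \frac{39799}{130923} = - \frac{2213727077}{947096982} \approx -2.3374$)
$\left(C + J{\left(\left(-5\right) \left(-12\right) \right)}\right) + c = \left(- \frac{2213727077}{947096982} + 340\right) - 34350 = \frac{319799246803}{947096982} - 34350 = - \frac{32212982084897}{947096982}$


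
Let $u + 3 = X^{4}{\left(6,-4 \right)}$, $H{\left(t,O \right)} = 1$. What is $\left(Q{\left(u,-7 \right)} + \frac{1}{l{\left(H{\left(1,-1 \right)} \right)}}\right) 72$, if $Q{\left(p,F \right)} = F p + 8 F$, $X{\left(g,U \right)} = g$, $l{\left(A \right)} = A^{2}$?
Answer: $-655632$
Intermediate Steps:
$u = 1293$ ($u = -3 + 6^{4} = -3 + 1296 = 1293$)
$Q{\left(p,F \right)} = 8 F + F p$
$\left(Q{\left(u,-7 \right)} + \frac{1}{l{\left(H{\left(1,-1 \right)} \right)}}\right) 72 = \left(- 7 \left(8 + 1293\right) + \frac{1}{1^{2}}\right) 72 = \left(\left(-7\right) 1301 + 1^{-1}\right) 72 = \left(-9107 + 1\right) 72 = \left(-9106\right) 72 = -655632$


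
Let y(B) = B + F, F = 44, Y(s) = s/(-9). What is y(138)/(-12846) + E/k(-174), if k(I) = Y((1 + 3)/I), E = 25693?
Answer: 129215466655/12846 ≈ 1.0059e+7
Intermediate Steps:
Y(s) = -s/9 (Y(s) = s*(-⅑) = -s/9)
k(I) = -4/(9*I) (k(I) = -(1 + 3)/(9*I) = -4/(9*I))
y(B) = 44 + B (y(B) = B + 44 = 44 + B)
y(138)/(-12846) + E/k(-174) = (44 + 138)/(-12846) + 25693/((-4/9/(-174))) = 182*(-1/12846) + 25693/((-4/9*(-1/174))) = -91/6423 + 25693/(2/783) = -91/6423 + 25693*(783/2) = -91/6423 + 20117619/2 = 129215466655/12846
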